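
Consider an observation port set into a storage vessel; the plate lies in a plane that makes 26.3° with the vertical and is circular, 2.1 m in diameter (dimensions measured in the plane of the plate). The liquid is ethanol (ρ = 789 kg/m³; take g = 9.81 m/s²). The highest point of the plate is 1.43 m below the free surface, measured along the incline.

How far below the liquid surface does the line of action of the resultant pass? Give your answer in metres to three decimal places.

h_p = 2.323 m

γ = ρg = 789 × 9.81 / 1000 = 7.74009 kN/m³.
The plate makes 26.3° with the vertical, i.e. θ = 90° − 26.3° = 63.7° to the horizontal. Measuring y along the incline from the free-surface line, vertical depth h = y·sinθ with sinθ = 0.896486.
The centroid is at the centre, 1.05 m below the top of the plate, so y_c = 1.43 + 1.05 = 2.48 m and h_c = 2.48 × 0.896486 = 2.22329 m.
A = π(1.05)² = 3.46361 m².
Resultant F = γ·h_c·A = 7.74009 × 2.22329 × 3.46361 = 59.6034 kN.
I_c = πr⁴/4 = π × 1.05⁴/4 = 0.954656 m⁴.
Centre of pressure: y_p = y_c + I_c/(y_c·A) = 2.48 + 0.954656/(2.48 × 3.46361) = 2.48 + 0.111139 = 2.59114 m along the plane.
Vertically, h_p = y_p·sinθ = 2.59114 × 0.896486 = 2.32292 m.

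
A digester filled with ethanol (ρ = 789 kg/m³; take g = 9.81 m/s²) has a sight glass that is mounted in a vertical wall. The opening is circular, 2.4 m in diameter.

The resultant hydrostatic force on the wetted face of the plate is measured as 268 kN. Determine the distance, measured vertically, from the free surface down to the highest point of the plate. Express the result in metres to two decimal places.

γ = ρg = 789 × 9.81 / 1000 = 7.74009 kN/m³.
A = π(1.2)² = 4.52389 m².
From F = γ·h_c·A, the centroid depth is h_c = 268/(7.74009 × 4.52389) = 7.65379 m.
The centroid is at the centre, 1.2 m below the top of the plate, so the highest point sits at h_top = 7.65379 − 1.2 = 6.45379 m below the surface.

d_top ≈ 6.45 m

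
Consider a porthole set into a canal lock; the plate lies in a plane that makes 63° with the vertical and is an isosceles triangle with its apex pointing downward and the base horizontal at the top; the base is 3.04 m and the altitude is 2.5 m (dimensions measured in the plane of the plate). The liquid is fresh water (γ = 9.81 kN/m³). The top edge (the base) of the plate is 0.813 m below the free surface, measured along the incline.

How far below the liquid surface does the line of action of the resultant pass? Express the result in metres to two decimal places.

h_p = 0.84 m

γ = 9.81 kN/m³.
The plate makes 63° with the vertical, i.e. θ = 90° − 63° = 27° to the horizontal. Measuring y along the incline from the free-surface line, vertical depth h = y·sinθ with sinθ = 0.453990.
With the apex down, the centroid sits h/3 = 2.5/3 = 0.833333 m below the base (the top edge), so y_c = 0.813 + 0.833333 = 1.64633 m and h_c = 1.64633 × 0.453990 = 0.747417 m.
A = ½ × 3.04 × 2.5 = 3.8 m².
Resultant F = γ·h_c·A = 9.81 × 0.747417 × 3.8 = 27.8622 kN.
I_c = b·h³/36 = 3.04 × 2.5³/36 = 1.31944 m⁴.
Centre of pressure: y_p = y_c + I_c/(y_c·A) = 1.64633 + 1.31944/(1.64633 × 3.8) = 1.64633 + 0.210906 = 1.85724 m along the plane.
Vertically, h_p = y_p·sinθ = 1.85724 × 0.453990 = 0.843168 m.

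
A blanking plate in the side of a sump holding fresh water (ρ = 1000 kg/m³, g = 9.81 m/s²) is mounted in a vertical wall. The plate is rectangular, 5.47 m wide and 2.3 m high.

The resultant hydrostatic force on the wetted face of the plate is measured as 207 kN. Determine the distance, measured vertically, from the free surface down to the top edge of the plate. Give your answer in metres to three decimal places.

γ = ρg = 1000 × 9.81 = 9810 N/m³ = 9.81 kN/m³.
A = 5.47 × 2.3 = 12.581 m².
From F = γ·h_c·A, the centroid depth is h_c = 207/(9.81 × 12.581) = 1.67721 m.
The centroid lies 2.3/2 = 1.15 m below the top edge, so the top edge sits at h_top = 1.67721 − 1.15 = 0.52721 m below the surface.

d_top ≈ 0.527 m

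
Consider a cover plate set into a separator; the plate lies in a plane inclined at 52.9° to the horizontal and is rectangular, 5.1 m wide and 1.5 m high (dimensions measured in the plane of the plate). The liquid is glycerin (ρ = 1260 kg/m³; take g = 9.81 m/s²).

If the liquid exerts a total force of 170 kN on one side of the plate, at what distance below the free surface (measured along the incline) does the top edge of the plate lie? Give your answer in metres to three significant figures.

y_top ≈ 1.50 m

γ = ρg = 1260 × 9.81 / 1000 = 12.3606 kN/m³.
A = 5.1 × 1.5 = 7.65 m².
From F = γ·h_c·A, the centroid depth is h_c = 170/(12.3606 × 7.65) = 1.79783 m.
Let θ = 52.9° be the plate's angle to the horizontal; measure y along the incline from where the plane meets the free surface. Vertical depth h = y·sinθ with sinθ = 0.797584.
Along the incline, y_c = h_c/sinθ = 1.79783/0.797584 = 2.25409 m.
The centroid lies 1.5/2 = 0.75 m below the top edge, so the top edge sits at y_top = 2.25409 − 0.75 = 1.50409 m along the incline.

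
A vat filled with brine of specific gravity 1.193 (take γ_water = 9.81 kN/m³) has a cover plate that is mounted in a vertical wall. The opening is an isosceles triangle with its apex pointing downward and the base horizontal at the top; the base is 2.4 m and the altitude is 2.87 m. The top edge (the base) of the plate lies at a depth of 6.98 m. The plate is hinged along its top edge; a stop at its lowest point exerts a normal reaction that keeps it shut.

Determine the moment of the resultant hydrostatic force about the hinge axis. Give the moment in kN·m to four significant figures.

γ = 1.193 × 9.81 = 11.70333 kN/m³.
With the apex down, the centroid sits h/3 = 2.87/3 = 0.956667 m below the base (the top edge), so the centroid depth is h_c = 6.98 + 0.956667 = 7.93667 m.
A = ½ × 2.4 × 2.87 = 3.444 m².
Resultant F = γ·h_c·A = 11.70333 × 7.93667 × 3.444 = 319.898 kN.
I_c = b·h³/36 = 2.4 × 2.87³/36 = 1.57599 m⁴.
Centre of pressure: y_p = y_c + I_c/(y_c·A) = 7.93667 + 1.57599/(7.93667 × 3.444) = 7.93667 + 0.057657 = 7.99433 m along the plane.
The resultant acts 0.956667 + 0.057657 = 1.01432 m (along the plate) below the hinge at the top edge, so the moment about the hinge is M = F × 1.01432 = 319.898 × 1.01432 = 324.479 kN·m.

M ≈ 324.5 kN·m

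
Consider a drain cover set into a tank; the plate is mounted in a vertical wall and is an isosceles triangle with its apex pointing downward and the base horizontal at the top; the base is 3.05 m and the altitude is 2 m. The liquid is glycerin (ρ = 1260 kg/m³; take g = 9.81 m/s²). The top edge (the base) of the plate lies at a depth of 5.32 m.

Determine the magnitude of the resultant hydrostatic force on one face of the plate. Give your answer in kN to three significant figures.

γ = ρg = 1260 × 9.81 / 1000 = 12.3606 kN/m³.
With the apex down, the centroid sits h/3 = 2/3 = 0.666667 m below the base (the top edge), so the centroid depth is h_c = 5.32 + 0.666667 = 5.98667 m.
A = ½ × 3.05 × 2 = 3.05 m².
Resultant F = γ·h_c·A = 12.3606 × 5.98667 × 3.05 = 225.696 kN.

F ≈ 226 kN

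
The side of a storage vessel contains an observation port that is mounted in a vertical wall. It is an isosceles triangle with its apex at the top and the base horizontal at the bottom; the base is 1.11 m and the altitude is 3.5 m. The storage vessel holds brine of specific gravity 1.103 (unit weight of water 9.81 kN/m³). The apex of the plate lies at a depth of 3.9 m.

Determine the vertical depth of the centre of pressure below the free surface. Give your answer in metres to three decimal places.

γ = 1.103 × 9.81 = 10.82043 kN/m³.
With the apex up, the centroid sits 2h/3 = 2 × 3.5/3 = 2.33333 m below the apex, so the centroid depth is h_c = 3.9 + 2.33333 = 6.23333 m.
A = ½ × 1.11 × 3.5 = 1.9425 m².
Resultant F = γ·h_c·A = 10.82043 × 6.23333 × 1.9425 = 131.016 kN.
I_c = b·h³/36 = 1.11 × 3.5³/36 = 1.32198 m⁴.
Centre of pressure: y_p = y_c + I_c/(y_c·A) = 6.23333 + 1.32198/(6.23333 × 1.9425) = 6.23333 + 0.10918 = 6.34251 m along the plane.

h_p = 6.343 m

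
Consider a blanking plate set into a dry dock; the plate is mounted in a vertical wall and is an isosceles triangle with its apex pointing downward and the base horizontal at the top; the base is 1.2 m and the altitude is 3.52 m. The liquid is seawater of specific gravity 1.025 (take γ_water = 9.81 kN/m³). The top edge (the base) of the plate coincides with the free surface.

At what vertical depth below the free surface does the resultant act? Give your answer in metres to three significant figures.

γ = 1.025 × 9.81 = 10.05525 kN/m³.
With the apex down, the centroid sits h/3 = 3.52/3 = 1.17333 m below the base (the top edge), so the centroid depth is h_c = 1.17333 m.
A = ½ × 1.2 × 3.52 = 2.112 m².
Resultant F = γ·h_c·A = 10.05525 × 1.17333 × 2.112 = 24.9176 kN.
I_c = b·h³/36 = 1.2 × 3.52³/36 = 1.45381 m⁴.
Centre of pressure: y_p = y_c + I_c/(y_c·A) = 1.17333 + 1.45381/(1.17333 × 2.112) = 1.17333 + 0.58667 = 1.76 m along the plane.

h_p = 1.76 m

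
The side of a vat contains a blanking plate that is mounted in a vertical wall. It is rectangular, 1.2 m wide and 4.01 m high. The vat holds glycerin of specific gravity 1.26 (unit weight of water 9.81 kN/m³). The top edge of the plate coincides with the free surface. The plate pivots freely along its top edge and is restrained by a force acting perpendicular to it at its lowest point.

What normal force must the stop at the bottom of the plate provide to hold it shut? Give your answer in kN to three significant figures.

γ = 1.26 × 9.81 = 12.3606 kN/m³.
The centroid lies 4.01/2 = 2.005 m below the top edge, so the centroid depth is h_c = 2.005 m.
A = 1.2 × 4.01 = 4.812 m².
Resultant F = γ·h_c·A = 12.3606 × 2.005 × 4.812 = 119.256 kN.
I_c = b·h³/12 = 1.2 × 4.01³/12 = 6.44812 m⁴.
Centre of pressure: y_p = y_c + I_c/(y_c·A) = 2.005 + 6.44812/(2.005 × 4.812) = 2.005 + 0.668333 = 2.67333 m along the plane.
The resultant acts 2.005 + 0.668333 = 2.67333 m (along the plate) below the hinge at the top edge, so the moment about the hinge is M = F × 2.67333 = 119.256 × 2.67333 = 318.811 kN·m.
A normal force at the bottom, 4.01 m from the hinge, must supply this moment: P = 318.811/4.01 = 79.504 kN.

P ≈ 79.5 kN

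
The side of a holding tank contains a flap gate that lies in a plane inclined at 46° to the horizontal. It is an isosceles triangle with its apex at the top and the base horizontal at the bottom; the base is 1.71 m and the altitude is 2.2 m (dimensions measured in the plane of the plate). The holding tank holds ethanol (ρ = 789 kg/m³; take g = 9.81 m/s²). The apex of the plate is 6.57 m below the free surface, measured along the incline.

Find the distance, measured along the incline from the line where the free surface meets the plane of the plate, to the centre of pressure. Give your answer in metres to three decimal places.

γ = ρg = 789 × 9.81 / 1000 = 7.74009 kN/m³.
Let θ = 46° be the plate's angle to the horizontal; measure y along the incline from where the plane meets the free surface. Vertical depth h = y·sinθ with sinθ = 0.719340.
With the apex up, the centroid sits 2h/3 = 2 × 2.2/3 = 1.46667 m below the apex, so y_c = 6.57 + 1.46667 = 8.03667 m and h_c = 8.03667 × 0.719340 = 5.7811 m.
A = ½ × 1.71 × 2.2 = 1.881 m².
Resultant F = γ·h_c·A = 7.74009 × 5.7811 × 1.881 = 84.1677 kN.
I_c = b·h³/36 = 1.71 × 2.2³/36 = 0.50578 m⁴.
Centre of pressure: y_p = y_c + I_c/(y_c·A) = 8.03667 + 0.50578/(8.03667 × 1.881) = 8.03667 + 0.0334577 = 8.07013 m along the plane.

y_p = 8.070 m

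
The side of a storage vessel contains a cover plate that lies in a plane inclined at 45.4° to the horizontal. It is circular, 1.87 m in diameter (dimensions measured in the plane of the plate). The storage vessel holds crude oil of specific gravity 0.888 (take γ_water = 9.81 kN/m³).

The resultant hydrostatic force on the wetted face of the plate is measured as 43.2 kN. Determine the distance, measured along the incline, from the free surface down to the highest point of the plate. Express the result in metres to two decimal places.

γ = 0.888 × 9.81 = 8.71128 kN/m³.
A = π(0.935)² = 2.74646 m².
From F = γ·h_c·A, the centroid depth is h_c = 43.2/(8.71128 × 2.74646) = 1.80563 m.
Let θ = 45.4° be the plate's angle to the horizontal; measure y along the incline from where the plane meets the free surface. Vertical depth h = y·sinθ with sinθ = 0.712026.
Along the incline, y_c = h_c/sinθ = 1.80563/0.712026 = 2.5359 m.
The centroid is at the centre, 0.935 m below the top of the plate, so the highest point sits at y_top = 2.5359 − 0.935 = 1.6009 m along the incline.

y_top ≈ 1.60 m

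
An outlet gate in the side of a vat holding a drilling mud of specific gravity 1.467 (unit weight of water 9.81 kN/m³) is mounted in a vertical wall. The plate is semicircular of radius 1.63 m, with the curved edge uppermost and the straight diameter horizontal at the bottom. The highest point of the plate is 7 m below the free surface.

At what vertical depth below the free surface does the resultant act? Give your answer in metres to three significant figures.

γ = 1.467 × 9.81 = 14.39127 kN/m³.
The centroid lies 4r/(3π) = 0.691793 m above the diameter, so r − 4r/(3π) = 1.63 − 0.691793 = 0.938207 m below the topmost point, so the centroid depth is h_c = 7 + 0.938207 = 7.93821 m.
A = πr²/2 = π × 1.63²/2 = 4.17345 m².
Resultant F = γ·h_c·A = 14.39127 × 7.93821 × 4.17345 = 476.779 kN.
I_c = (π/8 − 8/(9π))·r⁴ = 0.109757 × 1.63⁴ = 0.774788 m⁴.
Centre of pressure: y_p = y_c + I_c/(y_c·A) = 7.93821 + 0.774788/(7.93821 × 4.17345) = 7.93821 + 0.0233865 = 7.9616 m along the plane.

h_p = 7.96 m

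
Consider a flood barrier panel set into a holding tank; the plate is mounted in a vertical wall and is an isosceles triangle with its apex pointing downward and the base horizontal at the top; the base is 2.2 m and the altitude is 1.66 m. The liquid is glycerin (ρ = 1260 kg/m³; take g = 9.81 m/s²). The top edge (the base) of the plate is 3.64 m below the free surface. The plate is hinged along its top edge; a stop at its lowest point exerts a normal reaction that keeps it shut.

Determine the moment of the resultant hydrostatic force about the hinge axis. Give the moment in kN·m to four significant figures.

γ = ρg = 1260 × 9.81 / 1000 = 12.3606 kN/m³.
With the apex down, the centroid sits h/3 = 1.66/3 = 0.553333 m below the base (the top edge), so the centroid depth is h_c = 3.64 + 0.553333 = 4.19333 m.
A = ½ × 2.2 × 1.66 = 1.826 m².
Resultant F = γ·h_c·A = 12.3606 × 4.19333 × 1.826 = 94.6454 kN.
I_c = b·h³/36 = 2.2 × 1.66³/36 = 0.27954 m⁴.
Centre of pressure: y_p = y_c + I_c/(y_c·A) = 4.19333 + 0.27954/(4.19333 × 1.826) = 4.19333 + 0.0365077 = 4.22984 m along the plane.
The resultant acts 0.553333 + 0.0365077 = 0.589841 m (along the plate) below the hinge at the top edge, so the moment about the hinge is M = F × 0.589841 = 94.6454 × 0.589841 = 55.8257 kN·m.

M ≈ 55.83 kN·m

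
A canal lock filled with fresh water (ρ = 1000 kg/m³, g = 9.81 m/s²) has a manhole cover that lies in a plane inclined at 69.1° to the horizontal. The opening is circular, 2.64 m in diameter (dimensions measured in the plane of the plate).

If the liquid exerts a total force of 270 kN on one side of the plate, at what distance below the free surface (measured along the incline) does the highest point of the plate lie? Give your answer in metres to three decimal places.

y_top ≈ 4.062 m

γ = ρg = 1000 × 9.81 = 9810 N/m³ = 9.81 kN/m³.
A = π(1.32)² = 5.47391 m².
From F = γ·h_c·A, the centroid depth is h_c = 270/(9.81 × 5.47391) = 5.02802 m.
Let θ = 69.1° be the plate's angle to the horizontal; measure y along the incline from where the plane meets the free surface. Vertical depth h = y·sinθ with sinθ = 0.934204.
Along the incline, y_c = h_c/sinθ = 5.02802/0.934204 = 5.38214 m.
The centroid is at the centre, 1.32 m below the top of the plate, so the highest point sits at y_top = 5.38214 − 1.32 = 4.06214 m along the incline.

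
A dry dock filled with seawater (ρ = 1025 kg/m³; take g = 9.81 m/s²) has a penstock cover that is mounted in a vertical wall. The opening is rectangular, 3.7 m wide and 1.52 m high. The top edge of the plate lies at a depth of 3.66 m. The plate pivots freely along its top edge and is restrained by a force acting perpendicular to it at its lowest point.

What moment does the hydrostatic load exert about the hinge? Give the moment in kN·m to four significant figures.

γ = ρg = 1025 × 9.81 / 1000 = 10.05525 kN/m³.
The centroid lies 1.52/2 = 0.76 m below the top edge, so the centroid depth is h_c = 3.66 + 0.76 = 4.42 m.
A = 3.7 × 1.52 = 5.624 m².
Resultant F = γ·h_c·A = 10.05525 × 4.42 × 5.624 = 249.954 kN.
I_c = b·h³/12 = 3.7 × 1.52³/12 = 1.08281 m⁴.
Centre of pressure: y_p = y_c + I_c/(y_c·A) = 4.42 + 1.08281/(4.42 × 5.624) = 4.42 + 0.0435597 = 4.46356 m along the plane.
The resultant acts 0.76 + 0.0435597 = 0.80356 m (along the plate) below the hinge at the top edge, so the moment about the hinge is M = F × 0.80356 = 249.954 × 0.80356 = 200.853 kN·m.

M ≈ 200.9 kN·m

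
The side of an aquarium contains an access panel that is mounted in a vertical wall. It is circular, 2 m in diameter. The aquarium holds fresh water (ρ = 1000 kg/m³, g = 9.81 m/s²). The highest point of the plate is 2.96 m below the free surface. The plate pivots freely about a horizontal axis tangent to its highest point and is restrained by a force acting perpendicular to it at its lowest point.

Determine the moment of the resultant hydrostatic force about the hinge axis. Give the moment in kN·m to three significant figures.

γ = ρg = 1000 × 9.81 = 9810 N/m³ = 9.81 kN/m³.
The centroid is at the centre, 1 m below the top of the plate, so the centroid depth is h_c = 2.96 + 1 = 3.96 m.
A = π(1)² = 3.14159 m².
Resultant F = γ·h_c·A = 9.81 × 3.96 × 3.14159 = 122.043 kN.
I_c = πr⁴/4 = π × 1⁴/4 = 0.785398 m⁴.
Centre of pressure: y_p = y_c + I_c/(y_c·A) = 3.96 + 0.785398/(3.96 × 3.14159) = 3.96 + 0.0631314 = 4.02313 m along the plane.
The resultant acts 1 + 0.0631314 = 1.06313 m (along the plate) below the hinge at the top edge, so the moment about the hinge is M = F × 1.06313 = 122.043 × 1.06313 = 129.748 kN·m.

M ≈ 130 kN·m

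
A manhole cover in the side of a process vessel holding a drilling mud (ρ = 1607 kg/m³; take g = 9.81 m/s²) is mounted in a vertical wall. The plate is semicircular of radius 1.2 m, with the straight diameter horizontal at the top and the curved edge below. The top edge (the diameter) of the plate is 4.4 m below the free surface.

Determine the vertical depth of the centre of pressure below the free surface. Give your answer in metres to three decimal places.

h_p = 4.930 m

γ = ρg = 1607 × 9.81 / 1000 = 15.76467 kN/m³.
The centroid of a semicircle lies 4r/(3π) = 0.509296 m from the diameter, here below the top edge, so the centroid depth is h_c = 4.4 + 0.509296 = 4.9093 m.
A = πr²/2 = π × 1.2²/2 = 2.26195 m².
Resultant F = γ·h_c·A = 15.76467 × 4.9093 × 2.26195 = 175.06 kN.
I_c = (π/8 − 8/(9π))·r⁴ = 0.109757 × 1.2⁴ = 0.227592 m⁴.
Centre of pressure: y_p = y_c + I_c/(y_c·A) = 4.9093 + 0.227592/(4.9093 × 2.26195) = 4.9093 + 0.0204953 = 4.9298 m along the plane.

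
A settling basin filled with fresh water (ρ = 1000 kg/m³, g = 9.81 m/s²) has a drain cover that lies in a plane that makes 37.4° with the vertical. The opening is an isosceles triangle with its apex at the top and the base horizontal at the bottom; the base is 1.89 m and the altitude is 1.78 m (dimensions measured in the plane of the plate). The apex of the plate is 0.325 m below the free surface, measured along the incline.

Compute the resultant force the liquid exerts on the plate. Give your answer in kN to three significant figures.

γ = ρg = 1000 × 9.81 = 9810 N/m³ = 9.81 kN/m³.
The plate makes 37.4° with the vertical, i.e. θ = 90° − 37.4° = 52.6° to the horizontal. Measuring y along the incline from the free-surface line, vertical depth h = y·sinθ with sinθ = 0.794415.
With the apex up, the centroid sits 2h/3 = 2 × 1.78/3 = 1.18667 m below the apex, so y_c = 0.325 + 1.18667 = 1.51167 m and h_c = 1.51167 × 0.794415 = 1.20089 m.
A = ½ × 1.89 × 1.78 = 1.6821 m².
Resultant F = γ·h_c·A = 9.81 × 1.20089 × 1.6821 = 19.8164 kN.

F ≈ 19.8 kN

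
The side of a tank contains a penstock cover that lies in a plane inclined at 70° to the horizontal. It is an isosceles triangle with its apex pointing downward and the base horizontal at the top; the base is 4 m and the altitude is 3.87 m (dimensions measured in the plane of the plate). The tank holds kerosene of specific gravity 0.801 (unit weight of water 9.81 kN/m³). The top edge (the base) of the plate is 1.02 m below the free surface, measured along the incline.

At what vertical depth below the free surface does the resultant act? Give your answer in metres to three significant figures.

γ = 0.801 × 9.81 = 7.85781 kN/m³.
Let θ = 70° be the plate's angle to the horizontal; measure y along the incline from where the plane meets the free surface. Vertical depth h = y·sinθ with sinθ = 0.939693.
With the apex down, the centroid sits h/3 = 3.87/3 = 1.29 m below the base (the top edge), so y_c = 1.02 + 1.29 = 2.31 m and h_c = 2.31 × 0.939693 = 2.17069 m.
A = ½ × 4 × 3.87 = 7.74 m².
Resultant F = γ·h_c·A = 7.85781 × 2.17069 × 7.74 = 132.02 kN.
I_c = b·h³/36 = 4 × 3.87³/36 = 6.44007 m⁴.
Centre of pressure: y_p = y_c + I_c/(y_c·A) = 2.31 + 6.44007/(2.31 × 7.74) = 2.31 + 0.360195 = 2.6702 m along the plane.
Vertically, h_p = y_p·sinθ = 2.6702 × 0.939693 = 2.50917 m.

h_p = 2.51 m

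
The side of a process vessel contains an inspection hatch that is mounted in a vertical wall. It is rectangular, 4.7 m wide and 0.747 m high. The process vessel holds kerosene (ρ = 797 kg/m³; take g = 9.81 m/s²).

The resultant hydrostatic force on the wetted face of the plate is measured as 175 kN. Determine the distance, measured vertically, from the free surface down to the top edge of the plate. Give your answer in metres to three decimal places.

d_top ≈ 6.002 m

γ = ρg = 797 × 9.81 / 1000 = 7.81857 kN/m³.
A = 4.7 × 0.747 = 3.5109 m².
From F = γ·h_c·A, the centroid depth is h_c = 175/(7.81857 × 3.5109) = 6.37518 m.
The centroid lies 0.747/2 = 0.3735 m below the top edge, so the top edge sits at h_top = 6.37518 − 0.3735 = 6.00168 m below the surface.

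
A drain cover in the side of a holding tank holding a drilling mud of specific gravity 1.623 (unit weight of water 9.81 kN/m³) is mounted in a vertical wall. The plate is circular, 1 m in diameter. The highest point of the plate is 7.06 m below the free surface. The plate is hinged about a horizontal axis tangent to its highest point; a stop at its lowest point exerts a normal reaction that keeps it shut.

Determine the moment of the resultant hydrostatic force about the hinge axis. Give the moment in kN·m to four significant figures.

γ = 1.623 × 9.81 = 15.92163 kN/m³.
The centroid is at the centre, 0.5 m below the top of the plate, so the centroid depth is h_c = 7.06 + 0.5 = 7.56 m.
A = π(0.5)² = 0.785398 m².
Resultant F = γ·h_c·A = 15.92163 × 7.56 × 0.785398 = 94.5364 kN.
I_c = πr⁴/4 = π × 0.5⁴/4 = 0.0490874 m⁴.
Centre of pressure: y_p = y_c + I_c/(y_c·A) = 7.56 + 0.0490874/(7.56 × 0.785398) = 7.56 + 0.0082672 = 7.56827 m along the plane.
The resultant acts 0.5 + 0.0082672 = 0.508267 m (along the plate) below the hinge at the top edge, so the moment about the hinge is M = F × 0.508267 = 94.5364 × 0.508267 = 48.0497 kN·m.

M ≈ 48.05 kN·m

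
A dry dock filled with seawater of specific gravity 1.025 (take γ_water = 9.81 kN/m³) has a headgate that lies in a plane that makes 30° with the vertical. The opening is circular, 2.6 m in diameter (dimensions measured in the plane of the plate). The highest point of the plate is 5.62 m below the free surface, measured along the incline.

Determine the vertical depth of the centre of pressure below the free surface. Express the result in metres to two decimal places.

h_p = 6.05 m

γ = 1.025 × 9.81 = 10.05525 kN/m³.
The plate makes 30° with the vertical, i.e. θ = 90° − 30° = 60° to the horizontal. Measuring y along the incline from the free-surface line, vertical depth h = y·sinθ with sinθ = 0.866025.
The centroid is at the centre, 1.3 m below the top of the plate, so y_c = 5.62 + 1.3 = 6.92 m and h_c = 6.92 × 0.866025 = 5.99289 m.
A = π(1.3)² = 5.30929 m².
Resultant F = γ·h_c·A = 10.05525 × 5.99289 × 5.30929 = 319.938 kN.
I_c = πr⁴/4 = π × 1.3⁴/4 = 2.24318 m⁴.
Centre of pressure: y_p = y_c + I_c/(y_c·A) = 6.92 + 2.24318/(6.92 × 5.30929) = 6.92 + 0.061055 = 6.98105 m along the plane.
Vertically, h_p = y_p·sinθ = 6.98105 × 0.866025 = 6.04576 m.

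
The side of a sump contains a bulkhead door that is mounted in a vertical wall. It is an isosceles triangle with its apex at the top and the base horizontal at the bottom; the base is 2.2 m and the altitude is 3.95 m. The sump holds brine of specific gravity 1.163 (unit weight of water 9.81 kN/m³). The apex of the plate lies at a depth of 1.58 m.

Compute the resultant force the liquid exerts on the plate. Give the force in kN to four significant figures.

γ = 1.163 × 9.81 = 11.40903 kN/m³.
With the apex up, the centroid sits 2h/3 = 2 × 3.95/3 = 2.63333 m below the apex, so the centroid depth is h_c = 1.58 + 2.63333 = 4.21333 m.
A = ½ × 2.2 × 3.95 = 4.345 m².
Resultant F = γ·h_c·A = 11.40903 × 4.21333 × 4.345 = 208.864 kN.

F ≈ 208.9 kN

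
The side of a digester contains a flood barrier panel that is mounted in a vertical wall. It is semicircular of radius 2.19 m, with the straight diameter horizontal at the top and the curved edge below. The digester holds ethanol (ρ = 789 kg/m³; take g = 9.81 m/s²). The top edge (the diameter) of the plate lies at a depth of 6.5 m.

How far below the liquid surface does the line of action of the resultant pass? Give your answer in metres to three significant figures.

h_p = 7.47 m

γ = ρg = 789 × 9.81 / 1000 = 7.74009 kN/m³.
The centroid of a semicircle lies 4r/(3π) = 0.929465 m from the diameter, here below the top edge, so the centroid depth is h_c = 6.5 + 0.929465 = 7.42947 m.
A = πr²/2 = π × 2.19²/2 = 7.5337 m².
Resultant F = γ·h_c·A = 7.74009 × 7.42947 × 7.5337 = 433.224 kN.
I_c = (π/8 − 8/(9π))·r⁴ = 0.109757 × 2.19⁴ = 2.52469 m⁴.
Centre of pressure: y_p = y_c + I_c/(y_c·A) = 7.42947 + 2.52469/(7.42947 × 7.5337) = 7.42947 + 0.0451068 = 7.47458 m along the plane.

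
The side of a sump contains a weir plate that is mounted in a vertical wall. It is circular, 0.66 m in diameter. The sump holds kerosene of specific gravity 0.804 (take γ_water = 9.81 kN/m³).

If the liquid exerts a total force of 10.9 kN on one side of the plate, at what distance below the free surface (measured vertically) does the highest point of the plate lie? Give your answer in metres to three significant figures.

γ = 0.804 × 9.81 = 7.88724 kN/m³.
A = π(0.33)² = 0.342119 m².
From F = γ·h_c·A, the centroid depth is h_c = 10.9/(7.88724 × 0.342119) = 4.03947 m.
The centroid is at the centre, 0.33 m below the top of the plate, so the highest point sits at h_top = 4.03947 − 0.33 = 3.70947 m below the surface.

d_top ≈ 3.71 m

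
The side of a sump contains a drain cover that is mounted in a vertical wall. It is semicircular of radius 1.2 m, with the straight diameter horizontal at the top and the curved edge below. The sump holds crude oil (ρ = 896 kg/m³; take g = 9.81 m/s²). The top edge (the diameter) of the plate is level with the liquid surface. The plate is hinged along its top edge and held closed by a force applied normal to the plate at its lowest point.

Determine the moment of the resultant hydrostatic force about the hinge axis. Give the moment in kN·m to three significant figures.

γ = ρg = 896 × 9.81 / 1000 = 8.78976 kN/m³.
The centroid of a semicircle lies 4r/(3π) = 0.509296 m from the diameter, here below the top edge, so the centroid depth is h_c = 0.509296 m.
A = πr²/2 = π × 1.2²/2 = 2.26195 m².
Resultant F = γ·h_c·A = 8.78976 × 0.509296 × 2.26195 = 10.1258 kN.
I_c = (π/8 − 8/(9π))·r⁴ = 0.109757 × 1.2⁴ = 0.227592 m⁴.
Centre of pressure: y_p = y_c + I_c/(y_c·A) = 0.509296 + 0.227592/(0.509296 × 2.26195) = 0.509296 + 0.197562 = 0.706858 m along the plane.
The resultant acts 0.509296 + 0.197562 = 0.706858 m (along the plate) below the hinge at the top edge, so the moment about the hinge is M = F × 0.706858 = 10.1258 × 0.706858 = 7.1575 kN·m.

M ≈ 7.16 kN·m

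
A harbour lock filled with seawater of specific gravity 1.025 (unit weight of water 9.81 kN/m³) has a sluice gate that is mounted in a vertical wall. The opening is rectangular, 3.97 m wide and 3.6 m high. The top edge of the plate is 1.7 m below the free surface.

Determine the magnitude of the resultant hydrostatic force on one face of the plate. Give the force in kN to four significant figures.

F ≈ 503.0 kN

γ = 1.025 × 9.81 = 10.05525 kN/m³.
The centroid lies 3.6/2 = 1.8 m below the top edge, so the centroid depth is h_c = 1.7 + 1.8 = 3.5 m.
A = 3.97 × 3.6 = 14.292 m².
Resultant F = γ·h_c·A = 10.05525 × 3.5 × 14.292 = 502.984 kN.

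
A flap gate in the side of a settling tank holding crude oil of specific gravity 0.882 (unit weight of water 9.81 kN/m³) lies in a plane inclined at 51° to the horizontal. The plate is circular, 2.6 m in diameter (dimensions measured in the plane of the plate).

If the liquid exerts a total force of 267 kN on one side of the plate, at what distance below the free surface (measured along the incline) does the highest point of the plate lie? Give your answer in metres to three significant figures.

y_top ≈ 6.18 m

γ = 0.882 × 9.81 = 8.65242 kN/m³.
A = π(1.3)² = 5.30929 m².
From F = γ·h_c·A, the centroid depth is h_c = 267/(8.65242 × 5.30929) = 5.81216 m.
Let θ = 51° be the plate's angle to the horizontal; measure y along the incline from where the plane meets the free surface. Vertical depth h = y·sinθ with sinθ = 0.777146.
Along the incline, y_c = h_c/sinθ = 5.81216/0.777146 = 7.47885 m.
The centroid is at the centre, 1.3 m below the top of the plate, so the highest point sits at y_top = 7.47885 − 1.3 = 6.17885 m along the incline.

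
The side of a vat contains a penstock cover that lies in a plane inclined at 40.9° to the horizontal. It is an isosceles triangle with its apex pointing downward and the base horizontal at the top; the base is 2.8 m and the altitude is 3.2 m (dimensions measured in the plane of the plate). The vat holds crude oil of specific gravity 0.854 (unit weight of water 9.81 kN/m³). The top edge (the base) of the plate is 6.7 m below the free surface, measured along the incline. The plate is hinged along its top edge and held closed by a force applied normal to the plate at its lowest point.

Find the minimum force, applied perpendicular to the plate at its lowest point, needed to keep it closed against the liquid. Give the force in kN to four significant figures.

P ≈ 67.99 kN

γ = 0.854 × 9.81 = 8.37774 kN/m³.
Let θ = 40.9° be the plate's angle to the horizontal; measure y along the incline from where the plane meets the free surface. Vertical depth h = y·sinθ with sinθ = 0.654741.
With the apex down, the centroid sits h/3 = 3.2/3 = 1.06667 m below the base (the top edge), so y_c = 6.7 + 1.06667 = 7.76667 m and h_c = 7.76667 × 0.654741 = 5.08516 m.
A = ½ × 2.8 × 3.2 = 4.48 m².
Resultant F = γ·h_c·A = 8.37774 × 5.08516 × 4.48 = 190.858 kN.
I_c = b·h³/36 = 2.8 × 3.2³/36 = 2.54862 m⁴.
Centre of pressure: y_p = y_c + I_c/(y_c·A) = 7.76667 + 2.54862/(7.76667 × 4.48) = 7.76667 + 0.0732474 = 7.83992 m along the plane.
The resultant acts 1.06667 + 0.0732474 = 1.13992 m (along the plate) below the hinge at the top edge, so the moment about the hinge is M = F × 1.13992 = 190.858 × 1.13992 = 217.563 kN·m.
A normal force at the bottom, 3.2 m from the hinge, must supply this moment: P = 217.563/3.2 = 67.9884 kN.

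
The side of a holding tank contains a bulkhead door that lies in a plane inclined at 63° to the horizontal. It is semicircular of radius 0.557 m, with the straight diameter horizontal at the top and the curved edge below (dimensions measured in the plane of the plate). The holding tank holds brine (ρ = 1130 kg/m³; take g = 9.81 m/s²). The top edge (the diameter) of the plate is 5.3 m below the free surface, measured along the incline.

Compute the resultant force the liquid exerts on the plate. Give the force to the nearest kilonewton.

γ = ρg = 1130 × 9.81 / 1000 = 11.0853 kN/m³.
Let θ = 63° be the plate's angle to the horizontal; measure y along the incline from where the plane meets the free surface. Vertical depth h = y·sinθ with sinθ = 0.891007.
The centroid of a semicircle lies 4r/(3π) = 0.236398 m from the diameter, here below the top edge, so y_c = 5.3 + 0.236398 = 5.5364 m and h_c = 5.5364 × 0.891007 = 4.93297 m.
A = πr²/2 = π × 0.557²/2 = 0.487338 m².
Resultant F = γ·h_c·A = 11.0853 × 4.93297 × 0.487338 = 26.6493 kN.

F ≈ 27 kN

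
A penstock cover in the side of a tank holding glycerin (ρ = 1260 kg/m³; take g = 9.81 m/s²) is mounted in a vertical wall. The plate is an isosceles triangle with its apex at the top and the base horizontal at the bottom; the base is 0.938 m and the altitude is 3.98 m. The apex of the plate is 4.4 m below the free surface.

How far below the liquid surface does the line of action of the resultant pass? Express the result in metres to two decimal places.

h_p = 7.18 m

γ = ρg = 1260 × 9.81 / 1000 = 12.3606 kN/m³.
With the apex up, the centroid sits 2h/3 = 2 × 3.98/3 = 2.65333 m below the apex, so the centroid depth is h_c = 4.4 + 2.65333 = 7.05333 m.
A = ½ × 0.938 × 3.98 = 1.86662 m².
Resultant F = γ·h_c·A = 12.3606 × 7.05333 × 1.86662 = 162.738 kN.
I_c = b·h³/36 = 0.938 × 3.98³/36 = 1.64267 m⁴.
Centre of pressure: y_p = y_c + I_c/(y_c·A) = 7.05333 + 1.64267/(7.05333 × 1.86662) = 7.05333 + 0.124767 = 7.1781 m along the plane.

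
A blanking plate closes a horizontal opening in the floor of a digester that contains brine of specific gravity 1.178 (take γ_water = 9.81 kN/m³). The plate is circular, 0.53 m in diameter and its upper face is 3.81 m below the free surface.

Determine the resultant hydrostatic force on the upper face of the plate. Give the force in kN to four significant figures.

F ≈ 9.714 kN

γ = 1.178 × 9.81 = 11.55618 kN/m³.
The plate is horizontal, so pressure is uniform at p = γ·h = 11.55618 × 3.81 = 44.029 kN/m².
A = π(0.265)² = 0.220618 m².
F = p·A = 44.029 × 0.220618 = 9.71359 kN.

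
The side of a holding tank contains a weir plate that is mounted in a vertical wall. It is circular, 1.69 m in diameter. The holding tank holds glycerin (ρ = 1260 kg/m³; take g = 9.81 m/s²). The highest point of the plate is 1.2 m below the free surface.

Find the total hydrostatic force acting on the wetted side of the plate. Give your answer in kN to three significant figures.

F ≈ 56.7 kN

γ = ρg = 1260 × 9.81 / 1000 = 12.3606 kN/m³.
The centroid is at the centre, 0.845 m below the top of the plate, so the centroid depth is h_c = 1.2 + 0.845 = 2.045 m.
A = π(0.845)² = 2.24318 m².
Resultant F = γ·h_c·A = 12.3606 × 2.045 × 2.24318 = 56.7018 kN.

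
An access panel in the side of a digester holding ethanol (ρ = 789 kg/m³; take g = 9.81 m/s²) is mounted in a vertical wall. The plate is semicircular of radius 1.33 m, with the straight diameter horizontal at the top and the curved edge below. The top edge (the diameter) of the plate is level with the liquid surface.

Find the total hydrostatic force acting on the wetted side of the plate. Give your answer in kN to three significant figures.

γ = ρg = 789 × 9.81 / 1000 = 7.74009 kN/m³.
The centroid of a semicircle lies 4r/(3π) = 0.56447 m from the diameter, here below the top edge, so the centroid depth is h_c = 0.56447 m.
A = πr²/2 = π × 1.33²/2 = 2.77858 m².
Resultant F = γ·h_c·A = 7.74009 × 0.56447 × 2.77858 = 12.1398 kN.

F ≈ 12.1 kN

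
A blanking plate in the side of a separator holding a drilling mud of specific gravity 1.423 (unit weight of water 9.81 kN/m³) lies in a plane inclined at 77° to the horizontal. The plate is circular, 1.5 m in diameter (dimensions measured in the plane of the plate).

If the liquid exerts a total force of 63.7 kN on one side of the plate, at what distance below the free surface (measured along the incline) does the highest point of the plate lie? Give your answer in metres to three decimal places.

γ = 1.423 × 9.81 = 13.95963 kN/m³.
A = π(0.75)² = 1.76715 m².
From F = γ·h_c·A, the centroid depth is h_c = 63.7/(13.95963 × 1.76715) = 2.58221 m.
Let θ = 77° be the plate's angle to the horizontal; measure y along the incline from where the plane meets the free surface. Vertical depth h = y·sinθ with sinθ = 0.974370.
Along the incline, y_c = h_c/sinθ = 2.58221/0.974370 = 2.65013 m.
The centroid is at the centre, 0.75 m below the top of the plate, so the highest point sits at y_top = 2.65013 − 0.75 = 1.90013 m along the incline.

y_top ≈ 1.900 m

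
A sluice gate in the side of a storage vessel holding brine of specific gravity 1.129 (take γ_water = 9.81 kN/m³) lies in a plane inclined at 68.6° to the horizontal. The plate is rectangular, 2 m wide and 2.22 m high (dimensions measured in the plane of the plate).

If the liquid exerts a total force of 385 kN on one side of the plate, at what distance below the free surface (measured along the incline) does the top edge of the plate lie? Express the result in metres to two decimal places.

y_top ≈ 7.30 m

γ = 1.129 × 9.81 = 11.07549 kN/m³.
A = 2 × 2.22 = 4.44 m².
From F = γ·h_c·A, the centroid depth is h_c = 385/(11.07549 × 4.44) = 7.82915 m.
Let θ = 68.6° be the plate's angle to the horizontal; measure y along the incline from where the plane meets the free surface. Vertical depth h = y·sinθ with sinθ = 0.931056.
Along the incline, y_c = h_c/sinθ = 7.82915/0.931056 = 8.40889 m.
The centroid lies 2.22/2 = 1.11 m below the top edge, so the top edge sits at y_top = 8.40889 − 1.11 = 7.29889 m along the incline.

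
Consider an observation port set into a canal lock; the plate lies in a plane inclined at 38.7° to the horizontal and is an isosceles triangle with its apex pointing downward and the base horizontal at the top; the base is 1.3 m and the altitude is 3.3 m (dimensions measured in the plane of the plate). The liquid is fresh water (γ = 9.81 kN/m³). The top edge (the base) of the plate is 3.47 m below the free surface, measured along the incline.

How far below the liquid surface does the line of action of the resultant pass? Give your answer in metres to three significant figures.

h_p = 2.94 m

γ = 9.81 kN/m³.
Let θ = 38.7° be the plate's angle to the horizontal; measure y along the incline from where the plane meets the free surface. Vertical depth h = y·sinθ with sinθ = 0.625243.
With the apex down, the centroid sits h/3 = 3.3/3 = 1.1 m below the base (the top edge), so y_c = 3.47 + 1.1 = 4.57 m and h_c = 4.57 × 0.625243 = 2.85736 m.
A = ½ × 1.3 × 3.3 = 2.145 m².
Resultant F = γ·h_c·A = 9.81 × 2.85736 × 2.145 = 60.1259 kN.
I_c = b·h³/36 = 1.3 × 3.3³/36 = 1.29773 m⁴.
Centre of pressure: y_p = y_c + I_c/(y_c·A) = 4.57 + 1.29773/(4.57 × 2.145) = 4.57 + 0.132386 = 4.70239 m along the plane.
Vertically, h_p = y_p·sinθ = 4.70239 × 0.625243 = 2.94014 m.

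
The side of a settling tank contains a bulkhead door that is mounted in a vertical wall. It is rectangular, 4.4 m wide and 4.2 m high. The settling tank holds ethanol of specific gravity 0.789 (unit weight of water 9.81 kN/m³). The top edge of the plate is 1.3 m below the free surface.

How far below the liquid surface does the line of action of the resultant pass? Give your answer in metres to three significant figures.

γ = 0.789 × 9.81 = 7.74009 kN/m³.
The centroid lies 4.2/2 = 2.1 m below the top edge, so the centroid depth is h_c = 1.3 + 2.1 = 3.4 m.
A = 4.4 × 4.2 = 18.48 m².
Resultant F = γ·h_c·A = 7.74009 × 3.4 × 18.48 = 486.325 kN.
I_c = b·h³/12 = 4.4 × 4.2³/12 = 27.1656 m⁴.
Centre of pressure: y_p = y_c + I_c/(y_c·A) = 3.4 + 27.1656/(3.4 × 18.48) = 3.4 + 0.432353 = 3.83235 m along the plane.

h_p = 3.83 m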